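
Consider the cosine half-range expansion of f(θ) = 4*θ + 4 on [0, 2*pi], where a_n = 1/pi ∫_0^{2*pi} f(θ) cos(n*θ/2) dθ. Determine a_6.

0

a_6 = 1/pi ∫_0^{2*pi} (4*θ + 4) cos(3*θ) dθ.
Integrating by parts (boundary term plus one more integral), an antiderivative of (4*θ + 4) cos(3*θ) is 4*θ*sin(3*θ)/3 + 4*sin(3*θ)/3 + 4*cos(3*θ)/9; evaluating from 0 to 2*pi: ∫_{0}^{2*pi} (4*θ + 4) cos(3*θ) dθ = (4/9) - (4/9) = 0.
Hence a_6 = (1/pi)·(0) = 0.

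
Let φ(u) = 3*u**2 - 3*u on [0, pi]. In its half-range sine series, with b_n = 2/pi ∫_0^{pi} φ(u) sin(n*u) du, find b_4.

b_4 = 2/pi ∫_0^{pi} (3*u**2 - 3*u) sin(4*u) du.
Integrating by parts twice (tabular method), an antiderivative of (3*u**2 - 3*u) sin(4*u) is -3*u**2*cos(4*u)/4 + 3*u*sin(4*u)/8 + 3*u*cos(4*u)/4 - 3*sin(4*u)/16 + 3*cos(4*u)/32; evaluating from 0 to pi: ∫_{0}^{pi} (3*u**2 - 3*u) sin(4*u) du = (-3*pi**2/4 + 3/32 + 3*pi/4) - (3/32) = 3*pi*(1 - pi)/4.
Hence b_4 = (2/pi)·(3*pi*(1 - pi)/4) = 3/2 - 3*pi/2.

3/2 - 3*pi/2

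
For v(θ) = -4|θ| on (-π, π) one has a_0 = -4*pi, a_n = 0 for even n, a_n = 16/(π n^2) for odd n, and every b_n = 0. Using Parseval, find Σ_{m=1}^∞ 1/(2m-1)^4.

Parseval: a_0^2/2 + Σ a_n^2 = (1/π) ∫_{-π}^{π} v(θ)^2 dθ = 32*pi**2/3.
Subtract a_0^2/2 = 8*pi**2: Σ a_n^2 = 8*pi**2/3.
Only odd n contribute, with a_n^2 = 256/(π^2 n^4), so Σ_{m≥1} 1/(2m-1)^4 = π^2·(8*pi**2/3)/256 = pi**4/96.

pi**4/96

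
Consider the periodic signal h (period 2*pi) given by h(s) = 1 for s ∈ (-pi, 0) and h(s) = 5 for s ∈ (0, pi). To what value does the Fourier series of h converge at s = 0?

3

At s = 0 the one-sided limits are h(0^-) = 1 and h(0^+) = 5.
By Dirichlet's theorem the series converges to their average, [(1) + (5)]/2 = 3.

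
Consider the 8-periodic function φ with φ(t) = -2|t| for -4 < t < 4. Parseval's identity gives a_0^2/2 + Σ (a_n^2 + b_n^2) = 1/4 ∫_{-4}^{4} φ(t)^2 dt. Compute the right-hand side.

128/3

1/4 ∫_{-4}^{4} φ(t)^2 dt = 1/4 · (512/3) = 128/3.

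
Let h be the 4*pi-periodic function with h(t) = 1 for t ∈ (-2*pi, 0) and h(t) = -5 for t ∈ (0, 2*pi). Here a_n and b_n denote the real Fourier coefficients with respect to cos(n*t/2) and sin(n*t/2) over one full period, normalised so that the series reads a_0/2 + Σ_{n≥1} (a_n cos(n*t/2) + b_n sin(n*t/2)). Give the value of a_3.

a_3 = (1/(2*pi)) ∫_{-2*pi}^{2*pi} h(t) cos(3*t/2) dt.
Split the integral at the breakpoints.
Directly, an antiderivative of (1) cos(3*t/2) is 2*sin(3*t/2)/3; evaluating from -2*pi to 0: ∫_{-2*pi}^{0} (1) cos(3*t/2) dt = (0) - (0) = 0.
Directly, an antiderivative of (-5) cos(3*t/2) is -10*sin(3*t/2)/3; evaluating from 0 to 2*pi: ∫_{0}^{2*pi} (-5) cos(3*t/2) dt = (0) - (0) = 0.
Summing the pieces and multiplying by (1/(2*pi)) gives a_3 = 0.

0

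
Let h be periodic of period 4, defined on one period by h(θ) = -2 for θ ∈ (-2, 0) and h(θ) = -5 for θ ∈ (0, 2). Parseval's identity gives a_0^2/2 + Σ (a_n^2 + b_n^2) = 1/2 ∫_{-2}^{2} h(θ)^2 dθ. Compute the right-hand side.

29

1/2 ∫_{-2}^{2} h(θ)^2 dθ = 1/2 · (58) = 29.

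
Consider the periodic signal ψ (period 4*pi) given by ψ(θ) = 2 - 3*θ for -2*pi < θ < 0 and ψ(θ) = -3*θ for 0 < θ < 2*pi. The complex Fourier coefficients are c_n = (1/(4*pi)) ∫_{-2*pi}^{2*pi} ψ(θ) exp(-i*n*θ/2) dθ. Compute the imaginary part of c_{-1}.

Since ψ is real-valued, Im(c_{-1}) = -(1/(4*pi)) ∫_{-2*pi}^{2*pi} ψ(θ) sin(-θ/2) dθ = b_{1}/2.
Split the integral at the breakpoints.
Integrating by parts (boundary term plus one more integral), an antiderivative of (2 - 3*θ) sin(-θ/2) is -6*θ*cos(θ/2) + 12*sin(θ/2) + 4*cos(θ/2); evaluating from -2*pi to 0: ∫_{-2*pi}^{0} (2 - 3*θ) sin(-θ/2) dθ = (4) - (-12*pi - 4) = 8 + 12*pi.
Integrating by parts (boundary term plus one more integral), an antiderivative of (-3*θ) sin(-θ/2) is -6*θ*cos(θ/2) + 12*sin(θ/2); evaluating from 0 to 2*pi: ∫_{0}^{2*pi} (-3*θ) sin(-θ/2) dθ = (12*pi) - (0) = 12*pi.
So ∫_{-2*pi}^{2*pi} ψ(θ) sin(-θ/2) dθ = 8 + 24*pi.
Hence Im(c_{-1}) = (-1/(4*pi))·(8 + 24*pi) = -6 - 2/pi.

-6 - 2/pi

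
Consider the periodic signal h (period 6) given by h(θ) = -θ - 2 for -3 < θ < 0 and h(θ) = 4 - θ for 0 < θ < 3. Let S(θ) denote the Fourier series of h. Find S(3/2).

h is continuous at θ = 3/2 with value 5/2, so the series converges to 5/2 there.

5/2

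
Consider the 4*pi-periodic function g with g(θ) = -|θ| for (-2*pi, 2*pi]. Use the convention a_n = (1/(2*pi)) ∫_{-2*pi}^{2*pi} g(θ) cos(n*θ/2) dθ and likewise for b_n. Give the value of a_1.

a_1 = (1/(2*pi)) ∫_{-2*pi}^{2*pi} g(θ) cos(θ/2) dθ.
g is even and cos(θ/2) is even, so the integrand is even and a_1 = 1/pi ∫_0^{2*pi} g(θ) cos(θ/2) dθ.
Integrating by parts (boundary term plus one more integral), an antiderivative of (-θ) cos(θ/2) is -2*θ*sin(θ/2) - 4*cos(θ/2); evaluating from 0 to 2*pi: ∫_{0}^{2*pi} (-θ) cos(θ/2) dθ = (4) - (-4) = 8.
Hence a_1 = (1/pi)·(8) = 8/pi.

8/pi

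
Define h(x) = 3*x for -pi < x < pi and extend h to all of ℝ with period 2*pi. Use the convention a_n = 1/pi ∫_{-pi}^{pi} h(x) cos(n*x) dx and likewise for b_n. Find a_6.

a_6 = 1/pi ∫_{-pi}^{pi} h(x) cos(6*x) dx.
h is odd and cos(6*x) is even, so the integrand is odd over a symmetric interval and the integral vanishes.

0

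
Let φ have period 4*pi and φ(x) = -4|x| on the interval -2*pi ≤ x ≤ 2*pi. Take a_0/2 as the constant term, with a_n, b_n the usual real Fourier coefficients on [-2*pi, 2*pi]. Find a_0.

a_0 = (1/(2*pi)) ∫_{-2*pi}^{2*pi} φ(x) dx = (1/(2*pi)) · (-16*pi**2) = -8*pi.

-8*pi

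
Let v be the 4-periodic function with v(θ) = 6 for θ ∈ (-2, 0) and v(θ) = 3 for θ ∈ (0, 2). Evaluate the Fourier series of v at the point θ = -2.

9/2

At θ = -2 the one-sided limits are v(-2^-) = 3 and v(-2^+) = 6.
By Dirichlet's theorem the series converges to their average, [(3) + (6)]/2 = 9/2.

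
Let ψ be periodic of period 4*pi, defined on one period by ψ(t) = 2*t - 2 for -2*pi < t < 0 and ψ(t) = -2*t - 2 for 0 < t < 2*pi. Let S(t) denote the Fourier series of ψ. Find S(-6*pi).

-4*pi - 2

t = -6*pi differs from t = 2*pi by -2 full period(s), and the series is 4*pi-periodic.
ψ is continuous at t = 2*pi with value -4*pi - 2, so the series converges to -4*pi - 2 there.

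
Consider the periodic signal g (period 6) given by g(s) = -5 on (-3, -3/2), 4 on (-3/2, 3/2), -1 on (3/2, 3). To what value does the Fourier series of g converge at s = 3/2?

3/2

At s = 3/2 the one-sided limits are g(3/2^-) = 4 and g(3/2^+) = -1.
By Dirichlet's theorem the series converges to their average, [(4) + (-1)]/2 = 3/2.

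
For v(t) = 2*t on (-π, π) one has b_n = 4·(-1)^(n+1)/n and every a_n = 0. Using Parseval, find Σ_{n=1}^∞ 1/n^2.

pi**2/6

Parseval: Σ b_n^2 = (1/π) ∫_{-π}^{π} v(t)^2 dt = 8*pi**2/3.
Σ b_n^2 = Σ 16/n^2, so Σ 1/n^2 = (8*pi**2/3)/16 = pi**2/6.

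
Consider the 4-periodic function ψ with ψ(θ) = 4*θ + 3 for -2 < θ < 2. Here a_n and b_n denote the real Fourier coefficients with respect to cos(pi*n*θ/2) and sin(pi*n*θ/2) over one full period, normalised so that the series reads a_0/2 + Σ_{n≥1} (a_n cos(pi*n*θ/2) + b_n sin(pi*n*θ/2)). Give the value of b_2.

-8/pi

b_2 = 1/2 ∫_{-2}^{2} ψ(θ) sin(pi*θ) dθ.
Integrating by parts (boundary term plus one more integral), an antiderivative of (4*θ + 3) sin(pi*θ) is -4*θ*cos(pi*θ)/pi + 4*sin(pi*θ)/pi**2 - 3*cos(pi*θ)/pi; evaluating from -2 to 2: ∫_{-2}^{2} (4*θ + 3) sin(pi*θ) dθ = (-11/pi) - (5/pi) = -16/pi.
Hence b_2 = (1/2)·(-16/pi) = -8/pi.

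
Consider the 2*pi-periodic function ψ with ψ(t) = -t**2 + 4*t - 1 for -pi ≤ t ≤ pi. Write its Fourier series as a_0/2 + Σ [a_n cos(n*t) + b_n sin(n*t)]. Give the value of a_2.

a_2 = 1/pi ∫_{-pi}^{pi} ψ(t) cos(2*t) dt.
Integrating by parts twice (tabular method), an antiderivative of (-t**2 + 4*t - 1) cos(2*t) is -t**2*sin(2*t)/2 + 2*t*sin(2*t) - t*cos(2*t)/2 - sin(2*t)/4 + cos(2*t); evaluating from -pi to pi: ∫_{-pi}^{pi} (-t**2 + 4*t - 1) cos(2*t) dt = (1 - pi/2) - (1 + pi/2) = -pi.
Hence a_2 = (1/pi)·(-pi) = -1.

-1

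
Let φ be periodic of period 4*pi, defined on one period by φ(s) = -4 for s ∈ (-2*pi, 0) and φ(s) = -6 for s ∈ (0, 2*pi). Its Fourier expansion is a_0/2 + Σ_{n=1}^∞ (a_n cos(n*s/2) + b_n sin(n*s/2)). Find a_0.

-10

a_0 = (1/(2*pi)) ∫_{-2*pi}^{2*pi} φ(s) ds = (1/(2*pi)) · (-20*pi) = -10.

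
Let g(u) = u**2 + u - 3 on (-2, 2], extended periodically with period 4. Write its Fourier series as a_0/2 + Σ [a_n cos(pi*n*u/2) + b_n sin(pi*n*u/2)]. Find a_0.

-10/3

a_0 = 1/2 ∫_{-2}^{2} g(u) du = 1/2 · (-20/3) = -10/3.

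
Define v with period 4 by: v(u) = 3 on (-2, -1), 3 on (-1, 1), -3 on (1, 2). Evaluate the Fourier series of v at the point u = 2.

0

At u = 2 the one-sided limits are v(2^-) = -3 and v(2^+) = 3.
By Dirichlet's theorem the series converges to their average, [(-3) + (3)]/2 = 0.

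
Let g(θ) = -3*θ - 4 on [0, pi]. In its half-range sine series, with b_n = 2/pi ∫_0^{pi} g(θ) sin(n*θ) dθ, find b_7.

2*(-3*pi - 8)/(7*pi)

b_7 = 2/pi ∫_0^{pi} (-3*θ - 4) sin(7*θ) dθ.
Integrating by parts (boundary term plus one more integral), an antiderivative of (-3*θ - 4) sin(7*θ) is 3*θ*cos(7*θ)/7 - 3*sin(7*θ)/49 + 4*cos(7*θ)/7; evaluating from 0 to pi: ∫_{0}^{pi} (-3*θ - 4) sin(7*θ) dθ = (-3*pi/7 - 4/7) - (4/7) = -3*pi/7 - 8/7.
Hence b_7 = (2/pi)·(-3*pi/7 - 8/7) = 2*(-3*pi - 8)/(7*pi).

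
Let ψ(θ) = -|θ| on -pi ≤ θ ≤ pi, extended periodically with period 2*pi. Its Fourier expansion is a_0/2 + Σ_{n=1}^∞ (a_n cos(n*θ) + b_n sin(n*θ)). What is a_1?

4/pi

a_1 = 1/pi ∫_{-pi}^{pi} ψ(θ) cos(θ) dθ.
ψ is even and cos(θ) is even, so the integrand is even and a_1 = 2/pi ∫_0^{pi} ψ(θ) cos(θ) dθ.
Integrating by parts (boundary term plus one more integral), an antiderivative of (-θ) cos(θ) is -θ*sin(θ) - cos(θ); evaluating from 0 to pi: ∫_{0}^{pi} (-θ) cos(θ) dθ = (1) - (-1) = 2.
Hence a_1 = (2/pi)·(2) = 4/pi.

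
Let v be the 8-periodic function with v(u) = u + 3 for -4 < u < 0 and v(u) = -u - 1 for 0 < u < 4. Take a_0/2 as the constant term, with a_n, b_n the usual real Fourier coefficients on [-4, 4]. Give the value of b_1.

-8/pi

b_1 = 1/4 ∫_{-4}^{4} v(u) sin(pi*u/4) du.
Split the integral at the breakpoints.
Integrating by parts (boundary term plus one more integral), an antiderivative of (u + 3) sin(pi*u/4) is -4*u*cos(pi*u/4)/pi + 16*sin(pi*u/4)/pi**2 - 12*cos(pi*u/4)/pi; evaluating from -4 to 0: ∫_{-4}^{0} (u + 3) sin(pi*u/4) du = (-12/pi) - (-4/pi) = -8/pi.
Integrating by parts (boundary term plus one more integral), an antiderivative of (-u - 1) sin(pi*u/4) is 4*u*cos(pi*u/4)/pi - 16*sin(pi*u/4)/pi**2 + 4*cos(pi*u/4)/pi; evaluating from 0 to 4: ∫_{0}^{4} (-u - 1) sin(pi*u/4) du = (-20/pi) - (4/pi) = -24/pi.
Summing the pieces and multiplying by (1/4) gives b_1 = -8/pi.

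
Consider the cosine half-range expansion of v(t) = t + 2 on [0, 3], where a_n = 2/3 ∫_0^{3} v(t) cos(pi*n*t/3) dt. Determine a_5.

-12/(25*pi**2)

a_5 = 2/3 ∫_0^{3} (t + 2) cos(5*pi*t/3) dt.
Integrating by parts (boundary term plus one more integral), an antiderivative of (t + 2) cos(5*pi*t/3) is 3*t*sin(5*pi*t/3)/(5*pi) + 6*sin(5*pi*t/3)/(5*pi) + 9*cos(5*pi*t/3)/(25*pi**2); evaluating from 0 to 3: ∫_{0}^{3} (t + 2) cos(5*pi*t/3) dt = (-9/(25*pi**2)) - (9/(25*pi**2)) = -18/(25*pi**2).
Hence a_5 = (2/3)·(-18/(25*pi**2)) = -12/(25*pi**2).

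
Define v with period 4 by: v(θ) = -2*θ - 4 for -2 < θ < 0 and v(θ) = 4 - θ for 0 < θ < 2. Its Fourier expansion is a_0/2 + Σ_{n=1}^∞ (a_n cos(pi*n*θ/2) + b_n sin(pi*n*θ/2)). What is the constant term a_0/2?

a_0 = 1/2 ∫_{-2}^{2} v(θ) dθ = 1/2 · (2) = 1.
So the constant term a_0/2 = 1/2.

1/2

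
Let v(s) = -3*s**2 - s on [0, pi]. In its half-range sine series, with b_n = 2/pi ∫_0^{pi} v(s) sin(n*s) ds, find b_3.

b_3 = 2/pi ∫_0^{pi} (-3*s**2 - s) sin(3*s) ds.
Integrating by parts twice (tabular method), an antiderivative of (-3*s**2 - s) sin(3*s) is s**2*cos(3*s) - 2*s*sin(3*s)/3 + s*cos(3*s)/3 - sin(3*s)/9 - 2*cos(3*s)/9; evaluating from 0 to pi: ∫_{0}^{pi} (-3*s**2 - s) sin(3*s) ds = (-pi**2 - pi/3 + 2/9) - (-2/9) = -pi**2 - pi/3 + 4/9.
Hence b_3 = (2/pi)·(-pi**2 - pi/3 + 4/9) = -2*pi - 2/3 + 8/(9*pi).

-2*pi - 2/3 + 8/(9*pi)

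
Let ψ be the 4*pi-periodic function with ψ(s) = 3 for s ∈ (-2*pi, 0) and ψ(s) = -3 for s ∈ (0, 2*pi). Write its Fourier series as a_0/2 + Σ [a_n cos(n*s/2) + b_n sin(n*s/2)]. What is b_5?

b_5 = (1/(2*pi)) ∫_{-2*pi}^{2*pi} ψ(s) sin(5*s/2) ds.
ψ is odd and sin(5*s/2) is odd, so the integrand is even and b_5 = 1/pi ∫_0^{2*pi} ψ(s) sin(5*s/2) ds.
Directly, an antiderivative of (-3) sin(5*s/2) is 6*cos(5*s/2)/5; evaluating from 0 to 2*pi: ∫_{0}^{2*pi} (-3) sin(5*s/2) ds = (-6/5) - (6/5) = -12/5.
Hence b_5 = (1/pi)·(-12/5) = -12/(5*pi).

-12/(5*pi)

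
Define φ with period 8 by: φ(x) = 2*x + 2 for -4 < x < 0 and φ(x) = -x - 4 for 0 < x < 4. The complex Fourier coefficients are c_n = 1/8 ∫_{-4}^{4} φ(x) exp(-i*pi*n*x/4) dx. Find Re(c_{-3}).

Since φ is real-valued, Re(c_{-3}) = 1/8 ∫_{-4}^{4} φ(x) cos(-3*pi*x/4) dx = a_{3}/2.
Split the integral at the breakpoints.
Integrating by parts (boundary term plus one more integral), an antiderivative of (2*x + 2) cos(-3*pi*x/4) is 8*x*sin(3*pi*x/4)/(3*pi) + 8*sin(3*pi*x/4)/(3*pi) + 32*cos(3*pi*x/4)/(9*pi**2); evaluating from -4 to 0: ∫_{-4}^{0} (2*x + 2) cos(-3*pi*x/4) dx = (32/(9*pi**2)) - (-32/(9*pi**2)) = 64/(9*pi**2).
Integrating by parts (boundary term plus one more integral), an antiderivative of (-x - 4) cos(-3*pi*x/4) is -4*x*sin(3*pi*x/4)/(3*pi) - 16*sin(3*pi*x/4)/(3*pi) - 16*cos(3*pi*x/4)/(9*pi**2); evaluating from 0 to 4: ∫_{0}^{4} (-x - 4) cos(-3*pi*x/4) dx = (16/(9*pi**2)) - (-16/(9*pi**2)) = 32/(9*pi**2).
So ∫_{-4}^{4} φ(x) cos(-3*pi*x/4) dx = 32/(3*pi**2).
Hence Re(c_{-3}) = (1/8)·(32/(3*pi**2)) = 4/(3*pi**2).

4/(3*pi**2)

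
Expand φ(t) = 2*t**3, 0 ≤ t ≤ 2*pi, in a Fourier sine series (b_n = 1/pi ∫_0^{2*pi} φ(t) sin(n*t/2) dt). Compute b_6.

8/9 - 16*pi**2/3

b_6 = 1/pi ∫_0^{2*pi} (2*t**3) sin(3*t) dt.
Integrating by parts three times (tabular method), an antiderivative of (2*t**3) sin(3*t) is -2*t**3*cos(3*t)/3 + 2*t**2*sin(3*t)/3 + 4*t*cos(3*t)/9 - 4*sin(3*t)/27; evaluating from 0 to 2*pi: ∫_{0}^{2*pi} (2*t**3) sin(3*t) dt = (8*pi*(1 - 6*pi**2)/9) - (0) = 8*pi*(1 - 6*pi**2)/9.
Hence b_6 = (1/pi)·(8*pi*(1 - 6*pi**2)/9) = 8/9 - 16*pi**2/3.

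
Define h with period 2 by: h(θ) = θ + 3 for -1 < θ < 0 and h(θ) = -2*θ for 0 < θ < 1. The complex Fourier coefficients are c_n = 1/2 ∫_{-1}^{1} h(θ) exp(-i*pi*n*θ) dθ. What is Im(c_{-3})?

-7/(6*pi)

Since h is real-valued, Im(c_{-3}) = -1/2 ∫_{-1}^{1} h(θ) sin(-3*pi*θ) dθ = b_{3}/2.
Split the integral at the breakpoints.
Integrating by parts (boundary term plus one more integral), an antiderivative of (θ + 3) sin(-3*pi*θ) is θ*cos(3*pi*θ)/(3*pi) - sin(3*pi*θ)/(9*pi**2) + cos(3*pi*θ)/pi; evaluating from -1 to 0: ∫_{-1}^{0} (θ + 3) sin(-3*pi*θ) dθ = (1/pi) - (-2/(3*pi)) = 5/(3*pi).
Integrating by parts (boundary term plus one more integral), an antiderivative of (-2*θ) sin(-3*pi*θ) is -2*θ*cos(3*pi*θ)/(3*pi) + 2*sin(3*pi*θ)/(9*pi**2); evaluating from 0 to 1: ∫_{0}^{1} (-2*θ) sin(-3*pi*θ) dθ = (2/(3*pi)) - (0) = 2/(3*pi).
So ∫_{-1}^{1} h(θ) sin(-3*pi*θ) dθ = 7/(3*pi).
Hence Im(c_{-3}) = (-1/2)·(7/(3*pi)) = -7/(6*pi).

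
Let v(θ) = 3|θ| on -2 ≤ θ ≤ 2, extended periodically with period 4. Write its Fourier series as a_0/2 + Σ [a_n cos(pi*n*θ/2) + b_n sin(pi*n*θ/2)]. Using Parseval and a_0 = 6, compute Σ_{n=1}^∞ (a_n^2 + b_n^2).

6

Parseval: a_0^2/2 + Σ_{n≥1} (a_n^2+b_n^2) = 1/2 ∫_{-2}^{2} v(θ)^2 dθ = 24.
Subtract a_0^2/2 = 18: Σ (a_n^2+b_n^2) = 6.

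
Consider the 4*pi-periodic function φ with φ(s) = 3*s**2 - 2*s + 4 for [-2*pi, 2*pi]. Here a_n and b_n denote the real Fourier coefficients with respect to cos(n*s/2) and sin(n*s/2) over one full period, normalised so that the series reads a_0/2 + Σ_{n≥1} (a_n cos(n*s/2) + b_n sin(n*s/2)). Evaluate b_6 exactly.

b_6 = (1/(2*pi)) ∫_{-2*pi}^{2*pi} φ(s) sin(3*s) ds.
Integrating by parts twice (tabular method), an antiderivative of (3*s**2 - 2*s + 4) sin(3*s) is -s**2*cos(3*s) + 2*s*sin(3*s)/3 + 2*s*cos(3*s)/3 - 2*sin(3*s)/9 - 10*cos(3*s)/9; evaluating from -2*pi to 2*pi: ∫_{-2*pi}^{2*pi} (3*s**2 - 2*s + 4) sin(3*s) ds = (-4*pi**2 - 10/9 + 4*pi/3) - (-4*pi**2 - 4*pi/3 - 10/9) = 8*pi/3.
Hence b_6 = (1/(2*pi))·(8*pi/3) = 4/3.

4/3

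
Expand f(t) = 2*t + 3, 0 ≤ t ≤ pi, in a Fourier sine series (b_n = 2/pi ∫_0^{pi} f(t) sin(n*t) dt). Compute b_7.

4*(3 + pi)/(7*pi)

b_7 = 2/pi ∫_0^{pi} (2*t + 3) sin(7*t) dt.
Integrating by parts (boundary term plus one more integral), an antiderivative of (2*t + 3) sin(7*t) is -2*t*cos(7*t)/7 + 2*sin(7*t)/49 - 3*cos(7*t)/7; evaluating from 0 to pi: ∫_{0}^{pi} (2*t + 3) sin(7*t) dt = (3/7 + 2*pi/7) - (-3/7) = 6/7 + 2*pi/7.
Hence b_7 = (2/pi)·(6/7 + 2*pi/7) = 4*(3 + pi)/(7*pi).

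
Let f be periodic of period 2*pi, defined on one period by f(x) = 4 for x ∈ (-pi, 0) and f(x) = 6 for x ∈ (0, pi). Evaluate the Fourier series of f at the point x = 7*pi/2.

x = 7*pi/2 differs from x = -pi/2 by 2 full period(s), and the series is 2*pi-periodic.
f is continuous at x = -pi/2 with value 4, so the series converges to 4 there.

4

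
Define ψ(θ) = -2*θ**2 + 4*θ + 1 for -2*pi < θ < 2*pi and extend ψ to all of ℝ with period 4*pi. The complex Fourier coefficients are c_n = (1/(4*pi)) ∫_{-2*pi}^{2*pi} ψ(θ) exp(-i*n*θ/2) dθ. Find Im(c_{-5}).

Since ψ is real-valued, Im(c_{-5}) = -(1/(4*pi)) ∫_{-2*pi}^{2*pi} ψ(θ) sin(-5*θ/2) dθ = b_{5}/2.
Integrating by parts twice (tabular method), an antiderivative of (-2*θ**2 + 4*θ + 1) sin(-5*θ/2) is -4*θ**2*cos(5*θ/2)/5 + 16*θ*sin(5*θ/2)/25 + 8*θ*cos(5*θ/2)/5 - 16*sin(5*θ/2)/25 + 82*cos(5*θ/2)/125; evaluating from -2*pi to 2*pi: ∫_{-2*pi}^{2*pi} (-2*θ**2 + 4*θ + 1) sin(-5*θ/2) dθ = (-16*pi/5 - 82/125 + 16*pi**2/5) - (-82/125 + 16*pi/5 + 16*pi**2/5) = -32*pi/5.
Hence Im(c_{-5}) = (-1/(4*pi))·(-32*pi/5) = 8/5.

8/5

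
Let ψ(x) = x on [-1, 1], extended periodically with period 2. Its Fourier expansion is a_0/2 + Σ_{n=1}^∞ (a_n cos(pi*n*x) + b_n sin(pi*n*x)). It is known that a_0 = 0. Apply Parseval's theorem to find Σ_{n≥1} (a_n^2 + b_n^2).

Parseval: a_0^2/2 + Σ_{n≥1} (a_n^2+b_n^2) = ∫_{-1}^{1} ψ(x)^2 dx = 2/3.
Subtract a_0^2/2 = 0: Σ (a_n^2+b_n^2) = 2/3.

2/3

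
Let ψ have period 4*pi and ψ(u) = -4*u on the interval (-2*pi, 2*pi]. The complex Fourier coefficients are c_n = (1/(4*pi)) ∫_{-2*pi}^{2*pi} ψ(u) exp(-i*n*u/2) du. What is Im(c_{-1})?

Since ψ is real-valued, Im(c_{-1}) = -(1/(4*pi)) ∫_{-2*pi}^{2*pi} ψ(u) sin(-u/2) du = b_{1}/2.
ψ is odd and sin(-u/2) is odd, so the integrand is even: ∫_{-2*pi}^{2*pi} ψ(u) sin(-u/2) du = 2∫_0^{2*pi} ψ(u) sin(-u/2) du.
Integrating by parts (boundary term plus one more integral), an antiderivative of (-4*u) sin(-u/2) is -8*u*cos(u/2) + 16*sin(u/2); evaluating from 0 to 2*pi: ∫_{0}^{2*pi} (-4*u) sin(-u/2) du = (16*pi) - (0) = 16*pi.
So ∫_{-2*pi}^{2*pi} ψ(u) sin(-u/2) du = 32*pi.
Hence Im(c_{-1}) = (-1/(4*pi))·(32*pi) = -8.

-8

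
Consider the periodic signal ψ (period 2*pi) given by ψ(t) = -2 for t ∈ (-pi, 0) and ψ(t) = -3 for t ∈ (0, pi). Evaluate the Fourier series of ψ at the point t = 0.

-5/2

At t = 0 the one-sided limits are ψ(0^-) = -2 and ψ(0^+) = -3.
By Dirichlet's theorem the series converges to their average, [(-2) + (-3)]/2 = -5/2.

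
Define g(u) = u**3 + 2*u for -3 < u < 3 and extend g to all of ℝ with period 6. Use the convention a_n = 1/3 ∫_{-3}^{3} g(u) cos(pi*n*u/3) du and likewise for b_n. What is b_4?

3*(27 - 88*pi**2)/(16*pi**3)

b_4 = 1/3 ∫_{-3}^{3} g(u) sin(4*pi*u/3) du.
g is odd and sin(4*pi*u/3) is odd, so the integrand is even and b_4 = 2/3 ∫_0^{3} g(u) sin(4*pi*u/3) du.
Integrating by parts three times (tabular method), an antiderivative of (u**3 + 2*u) sin(4*pi*u/3) is -3*u**3*cos(4*pi*u/3)/(4*pi) + 27*u**2*sin(4*pi*u/3)/(16*pi**2) - 3*u*cos(4*pi*u/3)/(2*pi) + 81*u*cos(4*pi*u/3)/(32*pi**3) - 243*sin(4*pi*u/3)/(128*pi**4) + 9*sin(4*pi*u/3)/(8*pi**2); evaluating from 0 to 3: ∫_{0}^{3} (u**3 + 2*u) sin(4*pi*u/3) du = (9*(27 - 88*pi**2)/(32*pi**3)) - (0) = 9*(27 - 88*pi**2)/(32*pi**3).
Hence b_4 = (2/3)·(9*(27 - 88*pi**2)/(32*pi**3)) = 3*(27 - 88*pi**2)/(16*pi**3).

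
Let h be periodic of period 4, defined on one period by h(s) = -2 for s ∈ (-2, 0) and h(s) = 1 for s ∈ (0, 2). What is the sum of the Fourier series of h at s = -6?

s = -6 differs from s = -2 by -1 full period(s), and the series is 4-periodic.
At s = -2 the one-sided limits are h(-2^-) = 1 and h(-2^+) = -2.
By Dirichlet's theorem the series converges to their average, [(1) + (-2)]/2 = -1/2.

-1/2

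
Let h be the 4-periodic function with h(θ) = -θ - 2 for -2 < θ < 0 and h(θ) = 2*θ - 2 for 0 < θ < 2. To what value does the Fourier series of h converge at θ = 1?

h is continuous at θ = 1 with value 0, so the series converges to 0 there.

0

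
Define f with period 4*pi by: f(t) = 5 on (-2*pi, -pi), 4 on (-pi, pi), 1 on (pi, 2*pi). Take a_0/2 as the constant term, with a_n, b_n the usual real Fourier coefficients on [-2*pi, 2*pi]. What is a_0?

a_0 = (1/(2*pi)) ∫_{-2*pi}^{2*pi} f(t) dt = (1/(2*pi)) · (14*pi) = 7.

7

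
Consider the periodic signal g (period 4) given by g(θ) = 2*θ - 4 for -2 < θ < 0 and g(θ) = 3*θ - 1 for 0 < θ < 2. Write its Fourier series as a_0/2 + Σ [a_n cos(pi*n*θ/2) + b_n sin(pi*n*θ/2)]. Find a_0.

-4

a_0 = 1/2 ∫_{-2}^{2} g(θ) dθ = 1/2 · (-8) = -4.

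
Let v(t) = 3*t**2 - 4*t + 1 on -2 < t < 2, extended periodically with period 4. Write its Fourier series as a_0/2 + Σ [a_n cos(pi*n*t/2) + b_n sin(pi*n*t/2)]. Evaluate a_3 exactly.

-16/(3*pi**2)

a_3 = 1/2 ∫_{-2}^{2} v(t) cos(3*pi*t/2) dt.
Integrating by parts twice (tabular method), an antiderivative of (3*t**2 - 4*t + 1) cos(3*pi*t/2) is 2*t**2*sin(3*pi*t/2)/pi - 8*t*sin(3*pi*t/2)/(3*pi) + 8*t*cos(3*pi*t/2)/(3*pi**2) - 16*sin(3*pi*t/2)/(9*pi**3) + 2*sin(3*pi*t/2)/(3*pi) - 16*cos(3*pi*t/2)/(9*pi**2); evaluating from -2 to 2: ∫_{-2}^{2} (3*t**2 - 4*t + 1) cos(3*pi*t/2) dt = (-32/(9*pi**2)) - (64/(9*pi**2)) = -32/(3*pi**2).
Hence a_3 = (1/2)·(-32/(3*pi**2)) = -16/(3*pi**2).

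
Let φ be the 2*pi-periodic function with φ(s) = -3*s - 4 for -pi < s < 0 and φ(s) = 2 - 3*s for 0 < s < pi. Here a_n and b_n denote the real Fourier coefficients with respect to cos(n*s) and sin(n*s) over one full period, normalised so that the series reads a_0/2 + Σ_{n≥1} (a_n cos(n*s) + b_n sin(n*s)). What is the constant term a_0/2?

a_0 = 1/pi ∫_{-pi}^{pi} φ(s) ds = 1/pi · (-2*pi) = -2.
So the constant term a_0/2 = -1.

-1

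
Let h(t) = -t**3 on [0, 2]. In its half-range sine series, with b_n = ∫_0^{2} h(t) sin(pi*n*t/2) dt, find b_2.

b_2 = ∫_0^{2} (-t**3) sin(pi*t) dt.
Integrating by parts three times (tabular method), an antiderivative of (-t**3) sin(pi*t) is t**3*cos(pi*t)/pi - 3*t**2*sin(pi*t)/pi**2 - 6*t*cos(pi*t)/pi**3 + 6*sin(pi*t)/pi**4; evaluating from 0 to 2: ∫_{0}^{2} (-t**3) sin(pi*t) dt = (-12/pi**3 + 8/pi) - (0) = -12/pi**3 + 8/pi.
Hence b_2 = -12/pi**3 + 8/pi.

-12/pi**3 + 8/pi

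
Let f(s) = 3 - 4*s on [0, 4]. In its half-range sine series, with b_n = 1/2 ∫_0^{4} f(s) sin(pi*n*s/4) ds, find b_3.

b_3 = 1/2 ∫_0^{4} (3 - 4*s) sin(3*pi*s/4) ds.
Integrating by parts (boundary term plus one more integral), an antiderivative of (3 - 4*s) sin(3*pi*s/4) is 16*s*cos(3*pi*s/4)/(3*pi) - 64*sin(3*pi*s/4)/(9*pi**2) - 4*cos(3*pi*s/4)/pi; evaluating from 0 to 4: ∫_{0}^{4} (3 - 4*s) sin(3*pi*s/4) ds = (-52/(3*pi)) - (-4/pi) = -40/(3*pi).
Hence b_3 = (1/2)·(-40/(3*pi)) = -20/(3*pi).

-20/(3*pi)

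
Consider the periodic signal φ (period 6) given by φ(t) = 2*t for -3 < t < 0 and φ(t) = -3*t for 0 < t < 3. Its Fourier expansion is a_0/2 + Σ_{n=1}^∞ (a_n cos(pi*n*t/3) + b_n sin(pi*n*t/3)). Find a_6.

a_6 = 1/3 ∫_{-3}^{3} φ(t) cos(2*pi*t) dt.
Split the integral at the breakpoints.
Integrating by parts (boundary term plus one more integral), an antiderivative of (2*t) cos(2*pi*t) is t*sin(2*pi*t)/pi + cos(2*pi*t)/(2*pi**2); evaluating from -3 to 0: ∫_{-3}^{0} (2*t) cos(2*pi*t) dt = (1/(2*pi**2)) - (1/(2*pi**2)) = 0.
Integrating by parts (boundary term plus one more integral), an antiderivative of (-3*t) cos(2*pi*t) is -3*t*sin(2*pi*t)/(2*pi) - 3*cos(2*pi*t)/(4*pi**2); evaluating from 0 to 3: ∫_{0}^{3} (-3*t) cos(2*pi*t) dt = (-3/(4*pi**2)) - (-3/(4*pi**2)) = 0.
Summing the pieces and multiplying by (1/3) gives a_6 = 0.

0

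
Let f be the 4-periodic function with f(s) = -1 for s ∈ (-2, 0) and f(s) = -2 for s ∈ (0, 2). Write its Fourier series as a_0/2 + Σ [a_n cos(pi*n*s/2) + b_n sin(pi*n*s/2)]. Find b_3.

b_3 = 1/2 ∫_{-2}^{2} f(s) sin(3*pi*s/2) ds.
Split the integral at the breakpoints.
Directly, an antiderivative of (-1) sin(3*pi*s/2) is 2*cos(3*pi*s/2)/(3*pi); evaluating from -2 to 0: ∫_{-2}^{0} (-1) sin(3*pi*s/2) ds = (2/(3*pi)) - (-2/(3*pi)) = 4/(3*pi).
Directly, an antiderivative of (-2) sin(3*pi*s/2) is 4*cos(3*pi*s/2)/(3*pi); evaluating from 0 to 2: ∫_{0}^{2} (-2) sin(3*pi*s/2) ds = (-4/(3*pi)) - (4/(3*pi)) = -8/(3*pi).
Summing the pieces and multiplying by (1/2) gives b_3 = -2/(3*pi).

-2/(3*pi)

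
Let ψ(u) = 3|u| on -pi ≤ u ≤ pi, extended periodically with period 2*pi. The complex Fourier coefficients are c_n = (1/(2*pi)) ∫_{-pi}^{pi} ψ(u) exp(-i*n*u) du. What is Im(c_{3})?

0

Since ψ is real-valued, Im(c_{3}) = -(1/(2*pi)) ∫_{-pi}^{pi} ψ(u) sin(3*u) du = -b_{3}/2.
(ψ is even, so the integrand is odd over a symmetric interval and the integral vanishes.)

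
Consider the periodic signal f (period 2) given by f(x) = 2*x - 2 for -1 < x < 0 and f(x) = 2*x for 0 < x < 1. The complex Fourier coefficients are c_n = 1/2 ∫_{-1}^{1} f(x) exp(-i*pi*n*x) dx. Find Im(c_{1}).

-4/pi

Since f is real-valued, Im(c_{1}) = -1/2 ∫_{-1}^{1} f(x) sin(pi*x) dx = -b_{1}/2.
Split the integral at the breakpoints.
Integrating by parts (boundary term plus one more integral), an antiderivative of (2*x - 2) sin(pi*x) is -2*x*cos(pi*x)/pi + 2*sin(pi*x)/pi**2 + 2*cos(pi*x)/pi; evaluating from -1 to 0: ∫_{-1}^{0} (2*x - 2) sin(pi*x) dx = (2/pi) - (-4/pi) = 6/pi.
Integrating by parts (boundary term plus one more integral), an antiderivative of (2*x) sin(pi*x) is -2*x*cos(pi*x)/pi + 2*sin(pi*x)/pi**2; evaluating from 0 to 1: ∫_{0}^{1} (2*x) sin(pi*x) dx = (2/pi) - (0) = 2/pi.
So ∫_{-1}^{1} f(x) sin(pi*x) dx = 8/pi.
Hence Im(c_{1}) = (-1/2)·(8/pi) = -4/pi.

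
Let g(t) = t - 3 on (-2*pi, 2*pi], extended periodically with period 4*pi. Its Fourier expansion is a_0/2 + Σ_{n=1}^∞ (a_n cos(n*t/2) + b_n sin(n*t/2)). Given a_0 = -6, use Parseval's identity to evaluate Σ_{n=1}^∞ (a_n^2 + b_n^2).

Parseval: a_0^2/2 + Σ_{n≥1} (a_n^2+b_n^2) = (1/(2*pi)) ∫_{-2*pi}^{2*pi} g(t)^2 dt = 18 + 8*pi**2/3.
Subtract a_0^2/2 = 18: Σ (a_n^2+b_n^2) = 8*pi**2/3.

8*pi**2/3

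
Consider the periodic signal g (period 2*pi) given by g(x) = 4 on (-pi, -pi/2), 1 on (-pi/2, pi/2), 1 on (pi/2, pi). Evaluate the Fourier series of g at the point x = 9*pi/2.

1

x = 9*pi/2 differs from x = pi/2 by 2 full period(s), and the series is 2*pi-periodic.
g is continuous at x = pi/2 with value 1, so the series converges to 1 there.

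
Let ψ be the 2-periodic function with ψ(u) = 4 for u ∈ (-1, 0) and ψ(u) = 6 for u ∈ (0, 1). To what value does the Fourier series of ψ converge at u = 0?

At u = 0 the one-sided limits are ψ(0^-) = 4 and ψ(0^+) = 6.
By Dirichlet's theorem the series converges to their average, [(4) + (6)]/2 = 5.

5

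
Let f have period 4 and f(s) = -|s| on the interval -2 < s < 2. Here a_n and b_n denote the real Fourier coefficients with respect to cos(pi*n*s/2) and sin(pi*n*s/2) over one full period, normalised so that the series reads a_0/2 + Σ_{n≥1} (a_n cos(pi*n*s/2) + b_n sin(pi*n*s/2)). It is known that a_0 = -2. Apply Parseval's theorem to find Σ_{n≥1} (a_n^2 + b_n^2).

2/3

Parseval: a_0^2/2 + Σ_{n≥1} (a_n^2+b_n^2) = 1/2 ∫_{-2}^{2} f(s)^2 ds = 8/3.
Subtract a_0^2/2 = 2: Σ (a_n^2+b_n^2) = 2/3.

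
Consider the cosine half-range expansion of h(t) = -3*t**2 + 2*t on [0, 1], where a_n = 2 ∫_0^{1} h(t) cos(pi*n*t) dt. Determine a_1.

a_1 = 2 ∫_0^{1} (-3*t**2 + 2*t) cos(pi*t) dt.
Integrating by parts twice (tabular method), an antiderivative of (-3*t**2 + 2*t) cos(pi*t) is -3*t**2*sin(pi*t)/pi + 2*t*sin(pi*t)/pi - 6*t*cos(pi*t)/pi**2 + 6*sin(pi*t)/pi**3 + 2*cos(pi*t)/pi**2; evaluating from 0 to 1: ∫_{0}^{1} (-3*t**2 + 2*t) cos(pi*t) dt = (4/pi**2) - (2/pi**2) = 2/pi**2.
Hence a_1 = 2·(2/pi**2) = 4/pi**2.

4/pi**2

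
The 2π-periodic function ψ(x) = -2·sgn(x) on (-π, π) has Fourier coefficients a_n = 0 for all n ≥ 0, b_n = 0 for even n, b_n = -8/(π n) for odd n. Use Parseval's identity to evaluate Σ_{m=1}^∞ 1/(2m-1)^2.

Parseval: Σ b_n^2 = (1/π) ∫_{-π}^{π} ψ(x)^2 dx = 8.
Only odd n contribute, with b_n^2 = 64/(π^2 n^2), so Σ_{m≥1} 1/(2m-1)^2 = π^2·(8)/64 = pi**2/8.

pi**2/8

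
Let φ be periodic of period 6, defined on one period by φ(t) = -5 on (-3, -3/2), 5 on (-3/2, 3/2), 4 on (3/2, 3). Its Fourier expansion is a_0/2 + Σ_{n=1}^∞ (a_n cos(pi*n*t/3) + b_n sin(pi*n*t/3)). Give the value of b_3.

b_3 = 1/3 ∫_{-3}^{3} φ(t) sin(pi*t) dt.
Split the integral at the breakpoints.
Directly, an antiderivative of (-5) sin(pi*t) is 5*cos(pi*t)/pi; evaluating from -3 to -3/2: ∫_{-3}^{-3/2} (-5) sin(pi*t) dt = (0) - (-5/pi) = 5/pi.
Directly, an antiderivative of (5) sin(pi*t) is -5*cos(pi*t)/pi; evaluating from -3/2 to 3/2: ∫_{-3/2}^{3/2} (5) sin(pi*t) dt = (0) - (0) = 0.
Directly, an antiderivative of (4) sin(pi*t) is -4*cos(pi*t)/pi; evaluating from 3/2 to 3: ∫_{3/2}^{3} (4) sin(pi*t) dt = (4/pi) - (0) = 4/pi.
Summing the pieces and multiplying by (1/3) gives b_3 = 3/pi.

3/pi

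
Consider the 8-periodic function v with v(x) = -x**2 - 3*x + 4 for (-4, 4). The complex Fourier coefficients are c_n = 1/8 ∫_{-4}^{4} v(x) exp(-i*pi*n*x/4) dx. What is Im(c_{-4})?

3/pi

Since v is real-valued, Im(c_{-4}) = -1/8 ∫_{-4}^{4} v(x) sin(-pi*x) dx = b_{4}/2.
Integrating by parts twice (tabular method), an antiderivative of (-x**2 - 3*x + 4) sin(-pi*x) is -x**2*cos(pi*x)/pi + 2*x*sin(pi*x)/pi**2 - 3*x*cos(pi*x)/pi + 3*sin(pi*x)/pi**2 + 2*cos(pi*x)/pi**3 + 4*cos(pi*x)/pi; evaluating from -4 to 4: ∫_{-4}^{4} (-x**2 - 3*x + 4) sin(-pi*x) dx = (-24/pi + 2/pi**3) - (2/pi**3) = -24/pi.
Hence Im(c_{-4}) = (-1/8)·(-24/pi) = 3/pi.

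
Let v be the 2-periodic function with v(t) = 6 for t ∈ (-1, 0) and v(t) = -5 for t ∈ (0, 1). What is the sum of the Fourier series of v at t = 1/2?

v is continuous at t = 1/2 with value -5, so the series converges to -5 there.

-5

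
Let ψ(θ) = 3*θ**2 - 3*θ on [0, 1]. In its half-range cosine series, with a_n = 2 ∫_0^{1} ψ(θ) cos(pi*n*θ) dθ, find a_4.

3/(4*pi**2)

a_4 = 2 ∫_0^{1} (3*θ**2 - 3*θ) cos(4*pi*θ) dθ.
Integrating by parts twice (tabular method), an antiderivative of (3*θ**2 - 3*θ) cos(4*pi*θ) is 3*θ**2*sin(4*pi*θ)/(4*pi) - 3*θ*sin(4*pi*θ)/(4*pi) + 3*θ*cos(4*pi*θ)/(8*pi**2) - 3*sin(4*pi*θ)/(32*pi**3) - 3*cos(4*pi*θ)/(16*pi**2); evaluating from 0 to 1: ∫_{0}^{1} (3*θ**2 - 3*θ) cos(4*pi*θ) dθ = (3/(16*pi**2)) - (-3/(16*pi**2)) = 3/(8*pi**2).
Hence a_4 = 2·(3/(8*pi**2)) = 3/(4*pi**2).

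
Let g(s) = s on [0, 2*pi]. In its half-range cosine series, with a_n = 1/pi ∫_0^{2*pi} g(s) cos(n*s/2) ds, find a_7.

a_7 = 1/pi ∫_0^{2*pi} (s) cos(7*s/2) ds.
Integrating by parts (boundary term plus one more integral), an antiderivative of (s) cos(7*s/2) is 2*s*sin(7*s/2)/7 + 4*cos(7*s/2)/49; evaluating from 0 to 2*pi: ∫_{0}^{2*pi} (s) cos(7*s/2) ds = (-4/49) - (4/49) = -8/49.
Hence a_7 = (1/pi)·(-8/49) = -8/(49*pi).

-8/(49*pi)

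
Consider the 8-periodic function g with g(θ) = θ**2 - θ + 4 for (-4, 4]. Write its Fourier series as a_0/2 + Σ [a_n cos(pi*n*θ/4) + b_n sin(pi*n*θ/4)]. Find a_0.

a_0 = 1/4 ∫_{-4}^{4} g(θ) dθ = 1/4 · (224/3) = 56/3.

56/3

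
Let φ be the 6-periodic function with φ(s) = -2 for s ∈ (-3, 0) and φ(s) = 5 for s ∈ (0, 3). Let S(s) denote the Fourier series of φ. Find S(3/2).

5

φ is continuous at s = 3/2 with value 5, so the series converges to 5 there.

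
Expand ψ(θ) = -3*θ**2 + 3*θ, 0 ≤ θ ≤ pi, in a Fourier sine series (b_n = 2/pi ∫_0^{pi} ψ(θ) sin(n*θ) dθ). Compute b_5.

b_5 = 2/pi ∫_0^{pi} (-3*θ**2 + 3*θ) sin(5*θ) dθ.
Integrating by parts twice (tabular method), an antiderivative of (-3*θ**2 + 3*θ) sin(5*θ) is 3*θ**2*cos(5*θ)/5 - 6*θ*sin(5*θ)/25 - 3*θ*cos(5*θ)/5 + 3*sin(5*θ)/25 - 6*cos(5*θ)/125; evaluating from 0 to pi: ∫_{0}^{pi} (-3*θ**2 + 3*θ) sin(5*θ) dθ = (-3*pi**2/5 + 6/125 + 3*pi/5) - (-6/125) = -3*pi**2/5 + 12/125 + 3*pi/5.
Hence b_5 = (2/pi)·(-3*pi**2/5 + 12/125 + 3*pi/5) = 6*(-25*pi**2 + 4 + 25*pi)/(125*pi).

6*(-25*pi**2 + 4 + 25*pi)/(125*pi)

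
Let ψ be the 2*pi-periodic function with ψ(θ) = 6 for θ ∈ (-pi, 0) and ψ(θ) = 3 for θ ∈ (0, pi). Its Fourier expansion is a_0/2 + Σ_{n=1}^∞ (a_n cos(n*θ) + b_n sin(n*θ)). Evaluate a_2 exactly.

0

a_2 = 1/pi ∫_{-pi}^{pi} ψ(θ) cos(2*θ) dθ.
Split the integral at the breakpoints.
Directly, an antiderivative of (6) cos(2*θ) is 3*sin(2*θ); evaluating from -pi to 0: ∫_{-pi}^{0} (6) cos(2*θ) dθ = (0) - (0) = 0.
Directly, an antiderivative of (3) cos(2*θ) is 3*sin(2*θ)/2; evaluating from 0 to pi: ∫_{0}^{pi} (3) cos(2*θ) dθ = (0) - (0) = 0.
Summing the pieces and multiplying by (1/pi) gives a_2 = 0.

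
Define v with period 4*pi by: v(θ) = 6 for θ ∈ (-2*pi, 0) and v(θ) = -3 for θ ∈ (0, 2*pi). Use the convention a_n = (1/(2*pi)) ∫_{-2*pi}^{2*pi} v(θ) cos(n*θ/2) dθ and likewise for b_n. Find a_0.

3

a_0 = (1/(2*pi)) ∫_{-2*pi}^{2*pi} v(θ) dθ = (1/(2*pi)) · (6*pi) = 3.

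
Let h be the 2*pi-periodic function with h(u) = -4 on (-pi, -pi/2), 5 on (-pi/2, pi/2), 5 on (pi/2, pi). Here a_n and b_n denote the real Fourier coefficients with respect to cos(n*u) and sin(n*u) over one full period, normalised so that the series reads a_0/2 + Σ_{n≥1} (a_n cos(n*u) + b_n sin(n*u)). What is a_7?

-9/(7*pi)

a_7 = 1/pi ∫_{-pi}^{pi} h(u) cos(7*u) du.
Split the integral at the breakpoints.
Directly, an antiderivative of (-4) cos(7*u) is -4*sin(7*u)/7; evaluating from -pi to -pi/2: ∫_{-pi}^{-pi/2} (-4) cos(7*u) du = (-4/7) - (0) = -4/7.
Directly, an antiderivative of (5) cos(7*u) is 5*sin(7*u)/7; evaluating from -pi/2 to pi/2: ∫_{-pi/2}^{pi/2} (5) cos(7*u) du = (-5/7) - (5/7) = -10/7.
Directly, an antiderivative of (5) cos(7*u) is 5*sin(7*u)/7; evaluating from pi/2 to pi: ∫_{pi/2}^{pi} (5) cos(7*u) du = (0) - (-5/7) = 5/7.
Summing the pieces and multiplying by (1/pi) gives a_7 = -9/(7*pi).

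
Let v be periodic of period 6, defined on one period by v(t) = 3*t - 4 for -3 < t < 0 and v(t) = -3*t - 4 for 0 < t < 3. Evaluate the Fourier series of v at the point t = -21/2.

-17/2

t = -21/2 differs from t = 3/2 by -2 full period(s), and the series is 6-periodic.
v is continuous at t = 3/2 with value -17/2, so the series converges to -17/2 there.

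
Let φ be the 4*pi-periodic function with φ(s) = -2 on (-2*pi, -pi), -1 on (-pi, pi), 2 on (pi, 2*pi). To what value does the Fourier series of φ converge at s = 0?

φ is continuous at s = 0 with value -1, so the series converges to -1 there.

-1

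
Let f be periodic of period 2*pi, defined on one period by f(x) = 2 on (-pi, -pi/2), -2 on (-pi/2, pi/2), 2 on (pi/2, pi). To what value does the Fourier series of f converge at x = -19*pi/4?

x = -19*pi/4 differs from x = -3*pi/4 by -2 full period(s), and the series is 2*pi-periodic.
f is continuous at x = -3*pi/4 with value 2, so the series converges to 2 there.

2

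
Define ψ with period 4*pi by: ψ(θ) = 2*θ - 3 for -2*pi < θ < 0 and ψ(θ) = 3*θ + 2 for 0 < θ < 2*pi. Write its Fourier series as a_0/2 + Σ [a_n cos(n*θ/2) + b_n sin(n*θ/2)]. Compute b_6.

b_6 = (1/(2*pi)) ∫_{-2*pi}^{2*pi} ψ(θ) sin(3*θ) dθ.
Split the integral at the breakpoints.
Integrating by parts (boundary term plus one more integral), an antiderivative of (2*θ - 3) sin(3*θ) is -2*θ*cos(3*θ)/3 + 2*sin(3*θ)/9 + cos(3*θ); evaluating from -2*pi to 0: ∫_{-2*pi}^{0} (2*θ - 3) sin(3*θ) dθ = (1) - (1 + 4*pi/3) = -4*pi/3.
Integrating by parts (boundary term plus one more integral), an antiderivative of (3*θ + 2) sin(3*θ) is -θ*cos(3*θ) + sin(3*θ)/3 - 2*cos(3*θ)/3; evaluating from 0 to 2*pi: ∫_{0}^{2*pi} (3*θ + 2) sin(3*θ) dθ = (-2*pi - 2/3) - (-2/3) = -2*pi.
Summing the pieces and multiplying by (1/(2*pi)) gives b_6 = -5/3.

-5/3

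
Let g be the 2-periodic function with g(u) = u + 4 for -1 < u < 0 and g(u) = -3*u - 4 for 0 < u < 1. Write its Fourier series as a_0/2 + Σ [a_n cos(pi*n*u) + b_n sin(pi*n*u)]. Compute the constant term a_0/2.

a_0 = ∫_{-1}^{1} g(u) du = -2.
So the constant term a_0/2 = -1.

-1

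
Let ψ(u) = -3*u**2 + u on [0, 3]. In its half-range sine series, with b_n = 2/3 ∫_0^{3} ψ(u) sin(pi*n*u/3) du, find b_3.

b_3 = 2/3 ∫_0^{3} (-3*u**2 + u) sin(pi*u) du.
Integrating by parts twice (tabular method), an antiderivative of (-3*u**2 + u) sin(pi*u) is 3*u**2*cos(pi*u)/pi - 6*u*sin(pi*u)/pi**2 - u*cos(pi*u)/pi + sin(pi*u)/pi**2 - 6*cos(pi*u)/pi**3; evaluating from 0 to 3: ∫_{0}^{3} (-3*u**2 + u) sin(pi*u) du = (-24/pi + 6/pi**3) - (-6/pi**3) = -24/pi + 12/pi**3.
Hence b_3 = (2/3)·(-24/pi + 12/pi**3) = -16/pi + 8/pi**3.

-16/pi + 8/pi**3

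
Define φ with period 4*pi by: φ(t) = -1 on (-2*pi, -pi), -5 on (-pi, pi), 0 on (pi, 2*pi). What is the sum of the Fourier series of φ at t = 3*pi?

t = 3*pi differs from t = -pi by 1 full period(s), and the series is 4*pi-periodic.
At t = -pi the one-sided limits are φ(-pi^-) = -1 and φ(-pi^+) = -5.
By Dirichlet's theorem the series converges to their average, [(-1) + (-5)]/2 = -3.

-3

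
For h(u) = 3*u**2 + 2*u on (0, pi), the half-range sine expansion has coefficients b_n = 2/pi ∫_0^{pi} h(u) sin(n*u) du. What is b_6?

-pi - 2/3

b_6 = 2/pi ∫_0^{pi} (3*u**2 + 2*u) sin(6*u) du.
Integrating by parts twice (tabular method), an antiderivative of (3*u**2 + 2*u) sin(6*u) is -u**2*cos(6*u)/2 + u*sin(6*u)/6 - u*cos(6*u)/3 + sin(6*u)/18 + cos(6*u)/36; evaluating from 0 to pi: ∫_{0}^{pi} (3*u**2 + 2*u) sin(6*u) du = (-pi**2/2 - pi/3 + 1/36) - (1/36) = -pi*(2 + 3*pi)/6.
Hence b_6 = (2/pi)·(-pi*(2 + 3*pi)/6) = -pi - 2/3.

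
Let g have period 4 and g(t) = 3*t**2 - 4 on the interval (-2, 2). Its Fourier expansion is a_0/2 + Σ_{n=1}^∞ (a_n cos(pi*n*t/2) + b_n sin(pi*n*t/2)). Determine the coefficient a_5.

-48/(25*pi**2)

a_5 = 1/2 ∫_{-2}^{2} g(t) cos(5*pi*t/2) dt.
g is even and cos(5*pi*t/2) is even, so the integrand is even and a_5 = ∫_0^{2} g(t) cos(5*pi*t/2) dt.
Integrating by parts twice (tabular method), an antiderivative of (3*t**2 - 4) cos(5*pi*t/2) is 6*t**2*sin(5*pi*t/2)/(5*pi) + 24*t*cos(5*pi*t/2)/(25*pi**2) - 8*sin(5*pi*t/2)/(5*pi) - 48*sin(5*pi*t/2)/(125*pi**3); evaluating from 0 to 2: ∫_{0}^{2} (3*t**2 - 4) cos(5*pi*t/2) dt = (-48/(25*pi**2)) - (0) = -48/(25*pi**2).
Hence a_5 = -48/(25*pi**2).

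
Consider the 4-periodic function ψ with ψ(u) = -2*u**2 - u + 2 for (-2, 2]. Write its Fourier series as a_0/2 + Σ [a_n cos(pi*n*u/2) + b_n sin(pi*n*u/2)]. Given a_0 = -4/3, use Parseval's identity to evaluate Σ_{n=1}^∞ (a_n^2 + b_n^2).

632/45

Parseval: a_0^2/2 + Σ_{n≥1} (a_n^2+b_n^2) = 1/2 ∫_{-2}^{2} ψ(u)^2 du = 224/15.
Subtract a_0^2/2 = 8/9: Σ (a_n^2+b_n^2) = 632/45.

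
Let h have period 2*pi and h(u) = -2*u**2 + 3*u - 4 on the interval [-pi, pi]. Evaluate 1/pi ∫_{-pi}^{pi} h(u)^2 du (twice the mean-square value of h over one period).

32 + 8*pi**4/5 + 50*pi**2/3

1/pi ∫_{-pi}^{pi} h(u)^2 du = 1/pi · (2*pi*(240 + 12*pi**4 + 125*pi**2)/15) = 32 + 8*pi**4/5 + 50*pi**2/3.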